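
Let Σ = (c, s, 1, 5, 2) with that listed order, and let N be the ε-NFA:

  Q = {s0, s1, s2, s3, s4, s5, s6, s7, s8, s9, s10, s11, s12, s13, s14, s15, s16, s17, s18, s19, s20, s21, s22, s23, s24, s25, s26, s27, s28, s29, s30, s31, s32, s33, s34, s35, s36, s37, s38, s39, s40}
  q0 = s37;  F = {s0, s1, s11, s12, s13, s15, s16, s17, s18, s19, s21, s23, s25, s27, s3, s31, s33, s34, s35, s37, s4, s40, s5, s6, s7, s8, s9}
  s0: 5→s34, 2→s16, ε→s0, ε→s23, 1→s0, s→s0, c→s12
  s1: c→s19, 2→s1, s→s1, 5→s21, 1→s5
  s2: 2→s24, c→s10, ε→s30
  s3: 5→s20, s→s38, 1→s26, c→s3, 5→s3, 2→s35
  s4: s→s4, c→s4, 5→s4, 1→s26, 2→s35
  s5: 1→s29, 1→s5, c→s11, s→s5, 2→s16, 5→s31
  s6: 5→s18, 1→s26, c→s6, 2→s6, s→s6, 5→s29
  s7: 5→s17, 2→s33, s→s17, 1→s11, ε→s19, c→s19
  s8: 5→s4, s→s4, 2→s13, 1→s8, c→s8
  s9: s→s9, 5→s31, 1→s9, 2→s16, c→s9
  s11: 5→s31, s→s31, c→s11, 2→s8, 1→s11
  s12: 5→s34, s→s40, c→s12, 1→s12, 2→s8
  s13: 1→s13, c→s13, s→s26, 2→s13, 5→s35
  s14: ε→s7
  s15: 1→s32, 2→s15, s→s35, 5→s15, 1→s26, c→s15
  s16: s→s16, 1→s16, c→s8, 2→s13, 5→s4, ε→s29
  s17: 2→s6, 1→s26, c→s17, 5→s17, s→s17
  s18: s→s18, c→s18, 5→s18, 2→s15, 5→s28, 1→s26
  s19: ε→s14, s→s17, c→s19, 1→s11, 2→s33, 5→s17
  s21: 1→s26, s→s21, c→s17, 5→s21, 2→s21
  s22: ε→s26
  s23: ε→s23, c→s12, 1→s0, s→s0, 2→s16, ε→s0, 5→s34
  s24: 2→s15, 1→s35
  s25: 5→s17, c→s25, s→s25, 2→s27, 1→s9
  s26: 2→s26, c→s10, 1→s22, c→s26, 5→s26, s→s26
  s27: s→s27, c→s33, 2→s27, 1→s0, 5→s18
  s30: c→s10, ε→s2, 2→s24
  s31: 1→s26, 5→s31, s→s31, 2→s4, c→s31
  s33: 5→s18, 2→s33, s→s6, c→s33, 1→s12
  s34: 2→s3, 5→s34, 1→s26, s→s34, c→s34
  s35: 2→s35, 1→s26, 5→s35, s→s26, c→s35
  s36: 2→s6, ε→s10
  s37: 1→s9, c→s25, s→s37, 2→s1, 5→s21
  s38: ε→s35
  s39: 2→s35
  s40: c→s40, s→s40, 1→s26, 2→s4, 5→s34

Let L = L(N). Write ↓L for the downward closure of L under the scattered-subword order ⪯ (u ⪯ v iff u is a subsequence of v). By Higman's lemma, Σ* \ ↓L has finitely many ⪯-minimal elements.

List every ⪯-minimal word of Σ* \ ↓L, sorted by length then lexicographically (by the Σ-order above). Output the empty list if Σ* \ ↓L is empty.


min(Σ*\↓L) = [51, 122s, 2cs1, c252ss].

|Q|=41, |F|=27, |δ|=167 (13 ε).
min D↑ (26 st, q0=0, F={9}): 0:c→1,s→0,1→2,5→3,2→4 1:c→1,s→1,1→2,5→5,2→6 2:c→2,s→2,1→2,5→7,2→8 3:c→5,s→3,1→9,5→3,2→3 4:c→10,s→4,1→11,5→3,2→4 5:c→5,s→5,1→9,5→5,2→12 6:c→13,s→6,1→14,5→15,2→6 7:c→7,s→7,1→9,5→7,2→16 8:c→17,s→8,1→8,5→16,2→18 9:c→9,s→9,1→9,5→9,2→9 10:c→10,s→5,1→19,5→5,2→13 11:c→19,s→11,1→11,5→7,2→8 12:c→12,s→12,1→9,5→15,2→12 13:c→13,s→12,1→20,5→15,2→13 14:c→20,s→14,1→14,5→21,2→8 15:c→15,s→15,1→9,5→15,2→22 16:c→16,s→16,1→9,5→16,2→23 17:c→17,s→16,1→17,5→16,2→18 18:c→18,s→9,1→18,5→23,2→18 19:c→19,s→7,1→19,5→7,2→17 20:c→20,s→24,1→20,5→21,2→17 21:c→21,s→21,1→9,5→21,2→25 22:c→22,s→23,1→9,5→22,2→22 23:c→23,s→9,1→9,5→23,2→23 24:c→24,s→24,1→9,5→21,2→16 25:c→25,s→23,1→9,5→25,2→23 [Hopcroft].
'51': N↓-sim [36, 18, 4] end={s10,s22,s26,s32} ∉↓L; 2/2 single-dels accept.
'122s': run [36, 22, 12, 5, 3] end={s10,s22,s26} rej; 4/4 deletions ∈↓L.
'2cs1': |S_i|=[36, 33, 26, 18, 4] end={s10,s22,s26,s32} rej; 4/4 del acc.
'c252ss': |S_i|=[36, 32, 24, 14, 9, 5, 3] end={s10,s22,s26} rej; 6/6 del acc.
4 minimals (antichain).


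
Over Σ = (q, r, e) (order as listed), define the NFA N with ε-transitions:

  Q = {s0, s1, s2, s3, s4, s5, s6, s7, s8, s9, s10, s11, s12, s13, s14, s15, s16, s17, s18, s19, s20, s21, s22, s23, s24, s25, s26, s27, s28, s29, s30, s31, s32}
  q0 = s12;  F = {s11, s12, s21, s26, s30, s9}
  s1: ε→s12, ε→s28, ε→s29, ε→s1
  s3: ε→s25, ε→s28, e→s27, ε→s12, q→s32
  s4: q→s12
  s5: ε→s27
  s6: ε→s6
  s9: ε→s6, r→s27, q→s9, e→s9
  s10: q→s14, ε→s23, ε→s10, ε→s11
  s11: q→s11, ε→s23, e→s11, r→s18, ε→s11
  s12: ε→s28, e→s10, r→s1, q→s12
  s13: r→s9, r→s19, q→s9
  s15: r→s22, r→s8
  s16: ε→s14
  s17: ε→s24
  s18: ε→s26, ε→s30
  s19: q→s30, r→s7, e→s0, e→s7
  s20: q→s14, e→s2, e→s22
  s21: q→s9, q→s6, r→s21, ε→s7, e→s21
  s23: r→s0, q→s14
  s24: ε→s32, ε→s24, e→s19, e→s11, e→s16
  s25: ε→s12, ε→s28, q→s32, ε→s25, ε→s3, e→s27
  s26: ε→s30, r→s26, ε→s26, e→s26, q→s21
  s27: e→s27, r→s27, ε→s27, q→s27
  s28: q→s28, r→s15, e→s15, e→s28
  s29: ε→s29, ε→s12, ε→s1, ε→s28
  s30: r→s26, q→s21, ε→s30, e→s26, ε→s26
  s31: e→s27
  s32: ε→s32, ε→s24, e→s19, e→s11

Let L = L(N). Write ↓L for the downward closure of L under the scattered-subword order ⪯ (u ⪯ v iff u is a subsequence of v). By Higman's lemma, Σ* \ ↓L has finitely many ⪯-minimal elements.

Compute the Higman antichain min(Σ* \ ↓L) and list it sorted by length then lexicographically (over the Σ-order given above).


A = [erqqr].

|Q|=33, |F|=6, |δ|=90 (38 ε).
min D↑ (6 st, q0=0, F={5}): 0:q→0,r→0,e→1 1:q→1,r→2,e→1 2:q→3,r→2,e→2 3:q→4,r→3,e→3 4:q→4,r→5,e→4 5:q→5,r→5,e→5.
'erqqr': N↓-sim [20, 17, 12, 5, 3, 1] end={s27} rej; 5/5 del acc.
1 words, ⪯-incomp.


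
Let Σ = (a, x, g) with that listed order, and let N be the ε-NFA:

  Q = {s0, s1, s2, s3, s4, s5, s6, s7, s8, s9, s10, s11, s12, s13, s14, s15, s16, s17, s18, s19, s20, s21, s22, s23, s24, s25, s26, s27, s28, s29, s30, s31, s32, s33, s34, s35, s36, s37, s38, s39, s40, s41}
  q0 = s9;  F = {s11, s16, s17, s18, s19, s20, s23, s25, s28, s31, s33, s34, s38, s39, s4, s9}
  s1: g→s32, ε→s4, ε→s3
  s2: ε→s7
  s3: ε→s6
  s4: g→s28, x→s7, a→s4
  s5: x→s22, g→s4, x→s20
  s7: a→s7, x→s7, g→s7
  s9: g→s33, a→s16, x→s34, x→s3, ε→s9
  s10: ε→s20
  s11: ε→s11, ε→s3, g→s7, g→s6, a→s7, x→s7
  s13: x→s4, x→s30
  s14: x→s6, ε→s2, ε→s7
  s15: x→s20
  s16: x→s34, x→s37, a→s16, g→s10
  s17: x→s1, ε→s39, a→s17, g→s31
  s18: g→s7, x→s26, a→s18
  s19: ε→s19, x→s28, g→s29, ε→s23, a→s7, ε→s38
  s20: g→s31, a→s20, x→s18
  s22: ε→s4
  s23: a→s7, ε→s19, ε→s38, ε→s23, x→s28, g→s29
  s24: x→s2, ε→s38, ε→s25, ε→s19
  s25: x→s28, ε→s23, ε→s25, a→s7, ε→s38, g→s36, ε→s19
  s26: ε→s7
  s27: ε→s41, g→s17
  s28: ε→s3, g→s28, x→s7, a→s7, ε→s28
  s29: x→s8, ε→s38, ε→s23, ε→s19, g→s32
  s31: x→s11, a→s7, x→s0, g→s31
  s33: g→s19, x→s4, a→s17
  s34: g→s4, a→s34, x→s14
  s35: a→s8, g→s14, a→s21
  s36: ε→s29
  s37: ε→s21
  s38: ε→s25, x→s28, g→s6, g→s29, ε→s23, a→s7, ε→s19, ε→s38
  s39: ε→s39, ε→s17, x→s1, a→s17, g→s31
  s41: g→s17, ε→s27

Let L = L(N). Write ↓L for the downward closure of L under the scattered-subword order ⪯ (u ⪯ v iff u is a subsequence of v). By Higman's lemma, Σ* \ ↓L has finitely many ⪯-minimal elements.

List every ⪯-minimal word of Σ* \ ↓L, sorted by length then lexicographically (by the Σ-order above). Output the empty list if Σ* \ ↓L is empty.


|Q|=42, |F|=16, |δ|=113 (41 ε).
min D↑ (13 st, q0=0, F={5}): 0:a→1,x→2,g→3 1:a→1,x→2,g→4 2:a→2,x→5,g→6 3:a→7,x→6,g→8 4:a→4,x→9,g→10 5:a→5,x→5,g→5 6:a→6,x→5,g→11 7:a→7,x→6,g→10 8:a→5,x→11,g→8 9:a→9,x→5,g→5 10:a→5,x→12,g→10 11:a→5,x→5,g→11 12:a→5,x→5,g→5 (ε-aug+det+¬).
'xx': |S_i|=[31, 17, 5] end={s14,s2,s26,s6,s7} ∉↓L; 2/2 del acc.
'gga': |S_i|=[31, 24, 15, 1] end={s7} rej; 3/3 deletions ∈↓L.
'agxg': N↓-sim [31, 22, 13, 7, 2] end={s6,s7} rej; 4/4 deletions ∈↓L.
3 obstructions.

min(Σ*\↓L) = [xx, gga, agxg].


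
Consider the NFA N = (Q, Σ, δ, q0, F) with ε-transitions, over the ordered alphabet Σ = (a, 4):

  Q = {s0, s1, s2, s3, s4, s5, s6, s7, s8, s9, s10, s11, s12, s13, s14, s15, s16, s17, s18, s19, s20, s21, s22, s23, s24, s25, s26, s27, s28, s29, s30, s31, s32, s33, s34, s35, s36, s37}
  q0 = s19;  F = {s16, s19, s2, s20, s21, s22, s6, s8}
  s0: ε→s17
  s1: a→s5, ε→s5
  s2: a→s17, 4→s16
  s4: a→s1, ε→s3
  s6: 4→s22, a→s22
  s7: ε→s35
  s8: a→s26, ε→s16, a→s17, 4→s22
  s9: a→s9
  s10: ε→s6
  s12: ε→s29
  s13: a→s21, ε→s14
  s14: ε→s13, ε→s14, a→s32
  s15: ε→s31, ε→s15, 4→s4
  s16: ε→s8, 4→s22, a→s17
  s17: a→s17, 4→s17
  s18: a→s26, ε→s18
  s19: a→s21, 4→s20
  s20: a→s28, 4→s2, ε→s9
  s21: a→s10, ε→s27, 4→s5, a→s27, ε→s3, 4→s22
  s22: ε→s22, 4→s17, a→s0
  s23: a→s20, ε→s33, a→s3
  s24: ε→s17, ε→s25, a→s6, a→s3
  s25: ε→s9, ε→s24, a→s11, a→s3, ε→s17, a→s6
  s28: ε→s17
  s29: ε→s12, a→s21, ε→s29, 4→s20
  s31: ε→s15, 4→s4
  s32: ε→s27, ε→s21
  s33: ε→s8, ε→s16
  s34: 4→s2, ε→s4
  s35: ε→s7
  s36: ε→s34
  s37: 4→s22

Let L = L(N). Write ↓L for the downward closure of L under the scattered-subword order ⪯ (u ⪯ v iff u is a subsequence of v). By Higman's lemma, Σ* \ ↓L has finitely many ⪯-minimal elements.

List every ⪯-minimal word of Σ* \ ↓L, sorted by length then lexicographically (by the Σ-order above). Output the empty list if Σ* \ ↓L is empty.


|Q|=38, |F|=8, |δ|=75 (35 ε).
min D↑ (8 st, q0=0, F={5}): 0:a→1,4→2 1:a→3,4→4 2:a→5,4→6 3:a→4,4→4 4:a→5,4→5 5:a→5,4→5 6:a→5,4→7 7:a→5,4→4 [Hopcroft].
'4a': |S_i|=[17, 11, 5] end={s0,s17,s26,s28,s9} rej; 2/2 del acc.
'a44': |S_i|=[17, 12, 4, 1] end={s17} ∉↓L; 3/3 single-dels accept.
'aaaa': N↓-sim [17, 12, 7, 4, 3] end={s0,s17,s9} ∉↓L; 4/4 single-dels accept.
'aaa4': run [17, 12, 7, 4, 1] end={s17} rej; 4/4 del acc.
'44444': run [17, 11, 7, 6, 3, 1] end={s17} rej; 5/5 single-dels accept.
5 minimals (antichain).

Antichain: [4a, a44, aaaa, aaa4, 44444].


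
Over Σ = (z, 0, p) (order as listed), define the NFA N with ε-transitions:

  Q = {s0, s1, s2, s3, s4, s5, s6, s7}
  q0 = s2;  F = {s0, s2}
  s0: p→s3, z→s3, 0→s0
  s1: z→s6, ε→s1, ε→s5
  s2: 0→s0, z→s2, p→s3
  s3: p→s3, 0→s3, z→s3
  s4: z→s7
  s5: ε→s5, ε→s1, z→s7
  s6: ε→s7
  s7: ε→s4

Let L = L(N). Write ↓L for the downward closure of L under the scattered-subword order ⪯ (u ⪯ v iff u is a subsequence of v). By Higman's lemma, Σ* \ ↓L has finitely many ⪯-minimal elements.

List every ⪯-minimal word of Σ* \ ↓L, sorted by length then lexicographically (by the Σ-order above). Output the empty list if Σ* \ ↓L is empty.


Antichain: [p, 0z].

|Q|=8, |F|=2, |δ|=18 (6 ε).
min D↑ (3 st, q0=0, F={2}): 0:z→0,0→1,p→2 1:z→2,0→1,p→2 2:z→2,0→2,p→2.
'p': |S_i|=[3, 1] end={s3} ∉↓L; 1/1 deletions ∈↓L.
'0z': N↓-sim [3, 2, 1] end={s3} ∉↓L; 2/2 deletions ∈↓L.
2 words, ⪯-incomp.


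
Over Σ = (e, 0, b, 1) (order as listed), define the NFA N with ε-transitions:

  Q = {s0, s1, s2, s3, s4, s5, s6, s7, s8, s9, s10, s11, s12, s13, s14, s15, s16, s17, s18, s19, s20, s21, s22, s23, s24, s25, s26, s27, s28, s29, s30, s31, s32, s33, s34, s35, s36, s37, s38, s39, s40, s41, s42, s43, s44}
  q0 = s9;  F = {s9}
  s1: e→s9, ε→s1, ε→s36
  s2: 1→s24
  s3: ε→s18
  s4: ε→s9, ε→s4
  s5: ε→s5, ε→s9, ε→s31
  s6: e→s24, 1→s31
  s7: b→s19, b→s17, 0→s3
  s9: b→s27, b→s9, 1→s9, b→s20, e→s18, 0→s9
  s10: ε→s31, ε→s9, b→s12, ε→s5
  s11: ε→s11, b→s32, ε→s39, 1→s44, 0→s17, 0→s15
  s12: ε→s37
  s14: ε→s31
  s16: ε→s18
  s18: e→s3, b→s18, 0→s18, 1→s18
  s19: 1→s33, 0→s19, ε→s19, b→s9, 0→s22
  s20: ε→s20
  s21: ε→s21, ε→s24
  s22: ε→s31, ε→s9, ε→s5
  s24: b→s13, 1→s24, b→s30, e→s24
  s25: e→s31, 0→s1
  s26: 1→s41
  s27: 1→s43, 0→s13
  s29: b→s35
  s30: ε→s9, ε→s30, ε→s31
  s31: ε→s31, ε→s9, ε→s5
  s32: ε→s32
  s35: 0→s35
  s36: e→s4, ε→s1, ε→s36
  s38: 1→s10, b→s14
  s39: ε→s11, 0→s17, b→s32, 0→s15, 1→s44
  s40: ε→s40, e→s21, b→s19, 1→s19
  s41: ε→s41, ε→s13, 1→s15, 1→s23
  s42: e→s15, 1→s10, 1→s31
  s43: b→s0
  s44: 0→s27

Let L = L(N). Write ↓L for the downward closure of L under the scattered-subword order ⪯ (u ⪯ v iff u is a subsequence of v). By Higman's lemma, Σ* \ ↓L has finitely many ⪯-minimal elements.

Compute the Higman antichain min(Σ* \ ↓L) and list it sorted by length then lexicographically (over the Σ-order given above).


|Q|=45, |F|=1, |δ|=90 (36 ε).
min D↑ (2 st, q0=0, F={1}): 0:e→1,0→0,b→0,1→0 1:e→1,0→1,b→1,1→1 [Hopcroft].
'e': N↓-sim [8, 2] end={s18,s3} rej; 1/1 del acc.
1 words, ⪯-incomp.

min(Σ*\↓L) = [e].


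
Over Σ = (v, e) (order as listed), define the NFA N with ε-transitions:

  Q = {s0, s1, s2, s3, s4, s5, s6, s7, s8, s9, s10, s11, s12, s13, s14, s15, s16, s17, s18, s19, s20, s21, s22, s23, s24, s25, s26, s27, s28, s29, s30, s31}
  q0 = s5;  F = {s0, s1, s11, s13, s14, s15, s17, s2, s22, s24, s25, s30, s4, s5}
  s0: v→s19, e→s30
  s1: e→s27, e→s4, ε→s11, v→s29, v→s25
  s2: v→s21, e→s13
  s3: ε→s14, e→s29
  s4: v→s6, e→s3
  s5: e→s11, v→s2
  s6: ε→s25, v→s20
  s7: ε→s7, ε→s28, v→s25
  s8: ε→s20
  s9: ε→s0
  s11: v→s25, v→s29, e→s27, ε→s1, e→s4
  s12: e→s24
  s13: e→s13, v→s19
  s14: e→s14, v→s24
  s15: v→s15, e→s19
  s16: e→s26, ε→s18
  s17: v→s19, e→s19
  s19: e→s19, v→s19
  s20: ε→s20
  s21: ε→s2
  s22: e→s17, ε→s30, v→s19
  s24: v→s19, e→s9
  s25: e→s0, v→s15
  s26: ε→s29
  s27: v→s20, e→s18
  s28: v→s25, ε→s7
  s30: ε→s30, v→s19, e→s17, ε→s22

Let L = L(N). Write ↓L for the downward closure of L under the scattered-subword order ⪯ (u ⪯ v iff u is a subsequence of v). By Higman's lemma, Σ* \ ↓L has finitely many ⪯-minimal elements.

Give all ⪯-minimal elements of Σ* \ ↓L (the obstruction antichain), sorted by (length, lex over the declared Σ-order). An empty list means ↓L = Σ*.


A = [vev, evve, eeevv, eveeee].

|Q|=32, |F|=14, |δ|=58 (16 ε).
min D↑ (13 st, q0=0, F={6}): 0:v→1,e→2 1:v→1,e→3 2:v→4,e→5 3:v→6,e→3 4:v→7,e→8 5:v→4,e→9 6:v→6,e→6 7:v→7,e→6 8:v→6,e→10 9:v→11,e→9 10:v→6,e→12 11:v→6,e→8 12:v→6,e→6.
'vev': N↓-sim [23, 15, 7, 1] end={s19} rej; 3/3 del acc.
'evve': |S_i|=[23, 20, 12, 3, 1] end={s19} ∉↓L; 4/4 single-dels accept.
'eeevv': N↓-sim [23, 20, 18, 12, 7, 1] end={s19} rej; 5/5 del acc.
'eveeee': run [23, 20, 12, 6, 4, 2, 1] end={s19} rej; 6/6 deletions ∈↓L.
4 obstructions.


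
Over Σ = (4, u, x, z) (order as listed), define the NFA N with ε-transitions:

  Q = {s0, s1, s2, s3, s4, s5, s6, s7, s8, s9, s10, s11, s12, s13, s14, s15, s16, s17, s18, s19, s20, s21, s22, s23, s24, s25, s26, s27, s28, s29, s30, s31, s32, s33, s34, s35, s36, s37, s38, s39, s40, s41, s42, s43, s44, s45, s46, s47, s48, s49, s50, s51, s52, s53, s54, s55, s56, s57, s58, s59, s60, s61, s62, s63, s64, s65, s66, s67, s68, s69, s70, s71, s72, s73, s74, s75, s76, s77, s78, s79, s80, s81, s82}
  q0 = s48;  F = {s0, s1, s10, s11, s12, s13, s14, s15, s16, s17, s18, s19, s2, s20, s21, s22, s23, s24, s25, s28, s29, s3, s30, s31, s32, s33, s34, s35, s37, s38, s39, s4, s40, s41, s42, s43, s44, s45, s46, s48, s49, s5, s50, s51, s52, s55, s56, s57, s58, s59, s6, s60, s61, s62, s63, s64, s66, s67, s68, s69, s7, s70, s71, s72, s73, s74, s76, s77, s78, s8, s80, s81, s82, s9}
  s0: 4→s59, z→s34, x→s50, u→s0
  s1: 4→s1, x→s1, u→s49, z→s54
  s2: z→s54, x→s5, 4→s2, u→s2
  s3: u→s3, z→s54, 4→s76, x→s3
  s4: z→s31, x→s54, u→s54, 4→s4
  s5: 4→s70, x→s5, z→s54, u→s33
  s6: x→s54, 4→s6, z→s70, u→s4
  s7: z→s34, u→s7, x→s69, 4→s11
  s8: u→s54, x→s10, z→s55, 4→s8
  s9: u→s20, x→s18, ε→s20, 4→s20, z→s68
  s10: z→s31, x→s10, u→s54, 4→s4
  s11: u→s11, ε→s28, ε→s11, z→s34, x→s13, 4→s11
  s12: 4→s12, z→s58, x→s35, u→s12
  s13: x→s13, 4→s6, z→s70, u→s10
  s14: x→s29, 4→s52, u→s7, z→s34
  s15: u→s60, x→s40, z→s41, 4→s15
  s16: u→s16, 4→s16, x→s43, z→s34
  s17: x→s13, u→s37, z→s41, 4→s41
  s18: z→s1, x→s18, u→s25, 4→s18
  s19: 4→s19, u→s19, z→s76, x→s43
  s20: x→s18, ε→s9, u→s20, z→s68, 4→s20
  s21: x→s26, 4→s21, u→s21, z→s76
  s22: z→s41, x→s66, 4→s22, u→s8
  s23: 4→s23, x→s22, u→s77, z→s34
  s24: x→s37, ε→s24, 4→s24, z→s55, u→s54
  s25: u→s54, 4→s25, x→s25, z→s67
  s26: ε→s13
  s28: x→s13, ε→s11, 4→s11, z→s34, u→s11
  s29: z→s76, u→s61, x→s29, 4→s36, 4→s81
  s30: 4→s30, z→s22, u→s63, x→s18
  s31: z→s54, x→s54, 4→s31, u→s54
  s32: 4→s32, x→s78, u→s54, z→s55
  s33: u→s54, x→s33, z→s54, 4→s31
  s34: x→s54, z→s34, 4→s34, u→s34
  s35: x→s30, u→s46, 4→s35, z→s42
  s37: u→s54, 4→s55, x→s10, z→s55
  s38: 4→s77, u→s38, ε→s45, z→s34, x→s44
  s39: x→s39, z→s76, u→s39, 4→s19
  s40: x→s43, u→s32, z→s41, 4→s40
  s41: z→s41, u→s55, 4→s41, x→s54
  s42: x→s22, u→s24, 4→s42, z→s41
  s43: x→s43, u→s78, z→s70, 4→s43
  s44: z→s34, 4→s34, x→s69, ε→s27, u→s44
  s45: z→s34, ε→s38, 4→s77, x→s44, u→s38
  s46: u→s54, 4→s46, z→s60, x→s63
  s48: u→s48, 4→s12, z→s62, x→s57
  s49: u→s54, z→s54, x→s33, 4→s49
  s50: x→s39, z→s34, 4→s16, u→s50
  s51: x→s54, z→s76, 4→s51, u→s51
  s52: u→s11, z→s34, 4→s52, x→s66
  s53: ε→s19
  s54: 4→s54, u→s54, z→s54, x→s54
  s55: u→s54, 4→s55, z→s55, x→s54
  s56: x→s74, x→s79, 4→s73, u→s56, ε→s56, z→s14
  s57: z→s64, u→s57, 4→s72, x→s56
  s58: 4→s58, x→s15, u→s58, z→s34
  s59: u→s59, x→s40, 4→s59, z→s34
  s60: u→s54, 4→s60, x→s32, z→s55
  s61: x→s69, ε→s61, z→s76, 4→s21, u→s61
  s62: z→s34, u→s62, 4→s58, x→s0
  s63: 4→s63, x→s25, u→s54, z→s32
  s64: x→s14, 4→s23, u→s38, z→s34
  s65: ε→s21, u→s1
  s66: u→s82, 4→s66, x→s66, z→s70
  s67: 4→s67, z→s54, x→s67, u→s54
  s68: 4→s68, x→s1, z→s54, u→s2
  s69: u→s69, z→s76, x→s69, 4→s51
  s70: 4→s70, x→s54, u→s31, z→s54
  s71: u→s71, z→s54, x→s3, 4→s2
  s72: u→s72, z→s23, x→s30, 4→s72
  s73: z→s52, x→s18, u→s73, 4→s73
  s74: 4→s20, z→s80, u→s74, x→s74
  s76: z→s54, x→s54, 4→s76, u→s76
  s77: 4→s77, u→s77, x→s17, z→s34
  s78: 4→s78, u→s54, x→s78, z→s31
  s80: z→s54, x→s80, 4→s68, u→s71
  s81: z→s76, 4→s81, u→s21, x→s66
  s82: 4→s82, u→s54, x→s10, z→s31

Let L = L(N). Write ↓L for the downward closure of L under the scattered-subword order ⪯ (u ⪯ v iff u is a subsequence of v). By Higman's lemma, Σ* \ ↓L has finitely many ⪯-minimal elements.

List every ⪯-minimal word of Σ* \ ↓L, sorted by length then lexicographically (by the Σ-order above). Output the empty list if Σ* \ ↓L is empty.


|Q|=83, |F|=74, |δ|=317 (14 ε).
min D↑ (72 st, q0=0, F={22}): 0:4→1,u→0,x→2,z→3 1:4→1,u→1,x→4,z→5 2:4→6,u→2,x→7,z→8 3:4→5,u→3,x→9,z→10 4:4→4,u→11,x→12,z→13 5:4→5,u→5,x→14,z→10 6:4→6,u→6,x→12,z→15 7:4→16,u→7,x→17,z→18 8:4→15,u→19,x→18,z→10 9:4→20,u→9,x→21,z→10 10:4→10,u→10,x→22,z→10 11:4→11,u→22,x→23,z→24 12:4→12,u→23,x→25,z→26 13:4→13,u→27,x→26,z→28 14:4→14,u→24,x→29,z→28 15:4→15,u→30,x→26,z→10 16:4→16,u→16,x→25,z→31 17:4→32,u→17,x→17,z→33 18:4→31,u→34,x→35,z→10 19:4→30,u→19,x→36,z→10 20:4→20,u→20,x→29,z→10 21:4→37,u→21,x→38,z→10 22:4→22,u→22,x→22,z→22 23:4→23,u→22,x→39,z→40 24:4→24,u→22,x→40,z→41 25:4→25,u→39,x→25,z→42 26:4→26,u→43,x→44,z→28 27:4→27,u→22,x→45,z→41 28:4→28,u→41,x→22,z→28 29:4→29,u→40,x→46,z→28 30:4→30,u→30,x→47,z→10 31:4→31,u→48,x→44,z→10 32:4→32,u→32,x→25,z→49 33:4→49,u→50,x→33,z→22 34:4→48,u→34,x→51,z→10 35:4→52,u→53,x→35,z→54 36:4→10,u→36,x→51,z→10 37:4→37,u→37,x→46,z→10 38:4→55,u→38,x→38,z→54 39:4→39,u→22,x→39,z→56 40:4→40,u→22,x→57,z→41 41:4→41,u→22,x→22,z→41 42:4→42,u→58,x→42,z→22 43:4→43,u→22,x→59,z→41 44:4→44,u→60,x→44,z→61 45:4→41,u→22,x→59,z→41 46:4→46,u→57,x→46,z→61 47:4→28,u→45,x→62,z→28 48:4→48,u→48,x→62,z→10 49:4→49,u→63,x→42,z→22 50:4→63,u→50,x→64,z→22 51:4→65,u→51,x→51,z→54 52:4→52,u→66,x→44,z→54 53:4→66,u→53,x→51,z→54 54:4→54,u→54,x→22,z→22 55:4→55,u→55,x→46,z→54 56:4→56,u→22,x→56,z→22 57:4→57,u→22,x→57,z→67 58:4→58,u→22,x→68,z→22 59:4→69,u→22,x→59,z→67 60:4→60,u→22,x→59,z→67 61:4→61,u→67,x→22,z→22 62:4→70,u→59,x→62,z→61 63:4→63,u→63,x→71,z→22 64:4→54,u→64,x→64,z→22 65:4→65,u→65,x→22,z→54 66:4→66,u→66,x→62,z→54 67:4→67,u→22,x→22,z→22 68:4→67,u→22,x→68,z→22 69:4→69,u→22,x→22,z→67 70:4→70,u→69,x→22,z→61 71:4→61,u→68,x→71,z→22 [Hopcroft].
'zzx': N↓-sim [79, 63, 7, 1] end={s54} — reject; 3/3 del acc.
'4xuu': N↓-sim [79, 57, 35, 18, 1] end={s54} ∉↓L; 4/4 single-dels accept.
'xxxzz': N↓-sim [79, 75, 60, 38, 14, 1] end={s54} ∉↓L; 5/5 deletions ∈↓L.
'xzux4x': run [79, 75, 52, 35, 21, 10, 1] end={s54} ∉↓L; 6/6 deletions ∈↓L.
4 obstructions.

min(Σ*\↓L) = [zzx, 4xuu, xxxzz, xzux4x].


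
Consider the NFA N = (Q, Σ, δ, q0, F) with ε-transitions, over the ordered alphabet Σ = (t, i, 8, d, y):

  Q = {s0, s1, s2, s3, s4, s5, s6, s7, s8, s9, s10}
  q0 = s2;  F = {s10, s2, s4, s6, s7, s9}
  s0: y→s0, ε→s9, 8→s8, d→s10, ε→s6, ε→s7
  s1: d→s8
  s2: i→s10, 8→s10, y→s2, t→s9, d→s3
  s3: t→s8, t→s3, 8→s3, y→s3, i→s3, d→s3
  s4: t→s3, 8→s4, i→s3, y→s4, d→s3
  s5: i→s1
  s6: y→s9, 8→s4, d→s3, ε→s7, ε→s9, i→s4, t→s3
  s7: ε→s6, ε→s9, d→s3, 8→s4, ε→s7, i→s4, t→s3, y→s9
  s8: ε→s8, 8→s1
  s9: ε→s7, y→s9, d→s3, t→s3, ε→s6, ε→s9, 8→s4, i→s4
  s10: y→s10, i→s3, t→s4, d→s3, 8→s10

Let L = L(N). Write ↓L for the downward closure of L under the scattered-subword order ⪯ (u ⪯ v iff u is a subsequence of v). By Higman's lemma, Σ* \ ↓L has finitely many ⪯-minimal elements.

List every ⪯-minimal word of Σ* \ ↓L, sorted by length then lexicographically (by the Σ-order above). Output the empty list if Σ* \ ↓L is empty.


|Q|=11, |F|=6, |δ|=54 (12 ε).
min D↑ (5 st, q0=0, F={3}): 0:t→1,i→2,8→2,d→3,y→0 1:t→3,i→4,8→4,d→3,y→1 2:t→4,i→3,8→2,d→3,y→2 3:t→3,i→3,8→3,d→3,y→3 4:t→3,i→3,8→4,d→3,y→4.
'd': N↓-sim [9, 3] end={s1,s3,s8} — reject; 1/1 single-dels accept.
'tt': |S_i|=[9, 7, 3] end={s1,s3,s8} ∉↓L; 2/2 deletions ∈↓L.
'ii': N↓-sim [9, 5, 3] end={s1,s3,s8} rej; 2/2 deletions ∈↓L.
'8i': N↓-sim [9, 5, 3] end={s1,s3,s8} ∉↓L; 2/2 deletions ∈↓L.
4 words, ⪯-incomp.

min(Σ*\↓L) = [d, tt, ii, 8i].


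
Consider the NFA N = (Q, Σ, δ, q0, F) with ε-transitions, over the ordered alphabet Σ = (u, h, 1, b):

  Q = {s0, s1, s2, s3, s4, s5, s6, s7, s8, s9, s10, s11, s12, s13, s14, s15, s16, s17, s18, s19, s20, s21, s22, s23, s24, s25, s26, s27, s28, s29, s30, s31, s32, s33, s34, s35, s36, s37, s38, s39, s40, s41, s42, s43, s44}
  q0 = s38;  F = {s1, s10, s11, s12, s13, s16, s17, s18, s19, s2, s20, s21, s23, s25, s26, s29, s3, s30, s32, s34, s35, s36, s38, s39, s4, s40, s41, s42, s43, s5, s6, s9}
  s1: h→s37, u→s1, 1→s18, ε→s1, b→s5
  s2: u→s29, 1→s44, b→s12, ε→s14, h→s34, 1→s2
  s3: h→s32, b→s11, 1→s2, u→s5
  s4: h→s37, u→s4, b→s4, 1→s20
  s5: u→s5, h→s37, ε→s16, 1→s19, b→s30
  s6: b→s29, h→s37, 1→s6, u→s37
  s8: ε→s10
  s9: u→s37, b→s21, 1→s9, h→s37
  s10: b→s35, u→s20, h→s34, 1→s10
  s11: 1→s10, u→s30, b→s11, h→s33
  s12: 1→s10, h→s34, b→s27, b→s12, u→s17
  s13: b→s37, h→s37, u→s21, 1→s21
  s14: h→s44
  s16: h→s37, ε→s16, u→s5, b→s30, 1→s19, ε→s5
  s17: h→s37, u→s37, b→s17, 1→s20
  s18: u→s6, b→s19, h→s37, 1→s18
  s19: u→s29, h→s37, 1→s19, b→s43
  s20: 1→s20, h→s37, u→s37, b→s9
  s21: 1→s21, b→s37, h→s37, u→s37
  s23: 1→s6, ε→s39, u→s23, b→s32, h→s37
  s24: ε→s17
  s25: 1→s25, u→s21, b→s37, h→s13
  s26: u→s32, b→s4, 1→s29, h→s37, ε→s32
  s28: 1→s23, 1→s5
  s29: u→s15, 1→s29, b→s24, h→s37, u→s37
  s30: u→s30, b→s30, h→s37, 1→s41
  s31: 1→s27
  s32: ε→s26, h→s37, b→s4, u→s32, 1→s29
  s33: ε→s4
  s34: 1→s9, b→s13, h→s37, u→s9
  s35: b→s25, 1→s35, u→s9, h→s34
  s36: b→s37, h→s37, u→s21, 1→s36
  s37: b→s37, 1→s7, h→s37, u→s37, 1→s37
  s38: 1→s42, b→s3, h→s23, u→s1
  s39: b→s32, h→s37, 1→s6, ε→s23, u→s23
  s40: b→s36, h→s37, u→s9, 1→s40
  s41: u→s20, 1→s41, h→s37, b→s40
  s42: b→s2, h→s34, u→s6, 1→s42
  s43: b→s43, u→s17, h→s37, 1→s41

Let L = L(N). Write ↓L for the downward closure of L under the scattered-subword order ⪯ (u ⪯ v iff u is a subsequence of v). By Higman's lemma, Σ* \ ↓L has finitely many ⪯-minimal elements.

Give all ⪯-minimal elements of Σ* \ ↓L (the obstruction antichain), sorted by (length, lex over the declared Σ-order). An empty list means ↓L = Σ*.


|Q|=45, |F|=32, |δ|=152 (12 ε).
min D↑ (30 st, q0=0, F={5}): 0:u→1,h→2,1→3,b→4 1:u→1,h→5,1→6,b→7 2:u→2,h→5,1→8,b→9 3:u→8,h→10,1→3,b→11 4:u→7,h→9,1→11,b→12 5:u→5,h→5,1→5,b→5 6:u→8,h→5,1→6,b→13 7:u→7,h→5,1→13,b→14 8:u→5,h→5,1→8,b→15 9:u→9,h→5,1→15,b→16 10:u→17,h→5,1→17,b→18 11:u→15,h→10,1→11,b→19 12:u→14,h→16,1→20,b→12 13:u→15,h→5,1→13,b→21 14:u→14,h→5,1→22,b→14 15:u→5,h→5,1→15,b→23 16:u→16,h→5,1→24,b→16 17:u→5,h→5,1→17,b→25 18:u→25,h→5,1→25,b→5 19:u→23,h→10,1→20,b→19 20:u→24,h→10,1→20,b→26 21:u→23,h→5,1→22,b→21 22:u→24,h→5,1→22,b→27 23:u→5,h→5,1→24,b→23 24:u→5,h→5,1→24,b→17 25:u→5,h→5,1→25,b→5 26:u→17,h→10,1→26,b→28 27:u→17,h→5,1→27,b→29 28:u→25,h→18,1→28,b→5 29:u→25,h→5,1→29,b→5 [Hopcroft].
'uh': |S_i|=[40, 25, 2] end={s37,s7} rej; 2/2 deletions ∈↓L.
'hh': run [40, 19, 2] end={s37,s7} — reject; 2/2 deletions ∈↓L.
'h1u': run [40, 19, 10, 3] end={s15,s37,s7} rej; 3/3 single-dels accept.
'1uu': N↓-sim [40, 27, 10, 3] end={s15,s37,s7} — reject; 3/3 single-dels accept.
'1hbb': N↓-sim [40, 27, 7, 4, 2] end={s37,s7} — reject; 4/4 del acc.
'bb1bbb': N↓-sim [40, 33, 22, 13, 10, 6, 2] end={s37,s7} — reject; 6/6 single-dels accept.
6 minimals (antichain).

A = [uh, hh, h1u, 1uu, 1hbb, bb1bbb].


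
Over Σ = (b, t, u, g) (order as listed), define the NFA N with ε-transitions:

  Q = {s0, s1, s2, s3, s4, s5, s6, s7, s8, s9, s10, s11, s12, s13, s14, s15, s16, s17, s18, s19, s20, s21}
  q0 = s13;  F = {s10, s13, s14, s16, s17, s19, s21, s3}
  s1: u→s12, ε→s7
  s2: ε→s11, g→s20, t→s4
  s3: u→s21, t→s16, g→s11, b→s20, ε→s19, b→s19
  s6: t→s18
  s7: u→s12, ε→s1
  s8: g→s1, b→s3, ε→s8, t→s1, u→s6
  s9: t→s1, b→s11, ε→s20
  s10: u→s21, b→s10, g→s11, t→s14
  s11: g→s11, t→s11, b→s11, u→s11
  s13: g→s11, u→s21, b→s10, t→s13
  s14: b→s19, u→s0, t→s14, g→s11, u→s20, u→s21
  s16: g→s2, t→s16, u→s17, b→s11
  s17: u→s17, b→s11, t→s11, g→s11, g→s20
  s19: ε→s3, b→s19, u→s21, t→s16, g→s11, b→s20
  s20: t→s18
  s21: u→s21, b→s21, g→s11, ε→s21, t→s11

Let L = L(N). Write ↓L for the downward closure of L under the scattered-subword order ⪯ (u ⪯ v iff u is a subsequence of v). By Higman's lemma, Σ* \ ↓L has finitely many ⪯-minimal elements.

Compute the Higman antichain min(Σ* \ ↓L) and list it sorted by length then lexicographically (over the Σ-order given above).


|Q|=22, |F|=8, |δ|=61 (8 ε).
min D↑ (8 st, q0=0, F={3}): 0:b→1,t→0,u→2,g→3 1:b→1,t→4,u→2,g→3 2:b→2,t→3,u→2,g→3 3:b→3,t→3,u→3,g→3 4:b→5,t→4,u→2,g→3 5:b→5,t→6,u→2,g→3 6:b→3,t→6,u→7,g→3 7:b→3,t→3,u→7,g→3 (ε-aug+det+¬).
'g': |S_i|=[14, 5] end={s11,s18,s2,s20,s4} rej; 1/1 single-dels accept.
'ut': N↓-sim [14, 6, 2] end={s11,s18} ∉↓L; 2/2 del acc.
'btbtb': N↓-sim [14, 13, 12, 10, 7, 1] end={s11} — reject; 5/5 deletions ∈↓L.
3 obstructions.

min(Σ*\↓L) = [g, ut, btbtb].


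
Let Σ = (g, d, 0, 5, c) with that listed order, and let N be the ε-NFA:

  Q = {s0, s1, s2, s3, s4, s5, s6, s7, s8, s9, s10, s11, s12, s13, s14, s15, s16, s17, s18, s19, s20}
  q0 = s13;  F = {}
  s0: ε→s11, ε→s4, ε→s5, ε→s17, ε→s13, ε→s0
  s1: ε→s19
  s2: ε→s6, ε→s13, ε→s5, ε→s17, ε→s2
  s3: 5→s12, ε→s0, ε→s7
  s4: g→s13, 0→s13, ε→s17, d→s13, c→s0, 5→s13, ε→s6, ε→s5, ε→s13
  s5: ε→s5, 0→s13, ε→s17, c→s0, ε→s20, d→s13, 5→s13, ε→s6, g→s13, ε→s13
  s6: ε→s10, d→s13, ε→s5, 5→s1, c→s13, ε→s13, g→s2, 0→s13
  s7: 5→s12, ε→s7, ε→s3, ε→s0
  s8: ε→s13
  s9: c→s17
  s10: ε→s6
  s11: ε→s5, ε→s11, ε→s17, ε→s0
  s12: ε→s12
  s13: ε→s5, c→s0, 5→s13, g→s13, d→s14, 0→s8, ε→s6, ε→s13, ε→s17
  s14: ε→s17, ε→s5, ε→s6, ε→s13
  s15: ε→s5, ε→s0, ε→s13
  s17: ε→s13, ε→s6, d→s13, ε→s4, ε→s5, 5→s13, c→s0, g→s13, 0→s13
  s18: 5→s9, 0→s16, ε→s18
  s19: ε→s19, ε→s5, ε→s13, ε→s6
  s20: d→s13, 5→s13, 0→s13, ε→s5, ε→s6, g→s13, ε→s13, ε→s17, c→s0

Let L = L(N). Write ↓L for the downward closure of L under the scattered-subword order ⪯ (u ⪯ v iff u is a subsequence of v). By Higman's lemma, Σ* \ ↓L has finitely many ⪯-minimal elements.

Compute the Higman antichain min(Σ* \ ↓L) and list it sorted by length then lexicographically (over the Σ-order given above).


|Q|=21, |F|=0, |δ|=95 (60 ε).
min D↑ (1 st, q0=0, F={0}): 0:g→0,d→0,0→0,5→0,c→0 (ε-aug+det+¬).
ε ∈ L(D↑) — L = ∅.

A = [ε].


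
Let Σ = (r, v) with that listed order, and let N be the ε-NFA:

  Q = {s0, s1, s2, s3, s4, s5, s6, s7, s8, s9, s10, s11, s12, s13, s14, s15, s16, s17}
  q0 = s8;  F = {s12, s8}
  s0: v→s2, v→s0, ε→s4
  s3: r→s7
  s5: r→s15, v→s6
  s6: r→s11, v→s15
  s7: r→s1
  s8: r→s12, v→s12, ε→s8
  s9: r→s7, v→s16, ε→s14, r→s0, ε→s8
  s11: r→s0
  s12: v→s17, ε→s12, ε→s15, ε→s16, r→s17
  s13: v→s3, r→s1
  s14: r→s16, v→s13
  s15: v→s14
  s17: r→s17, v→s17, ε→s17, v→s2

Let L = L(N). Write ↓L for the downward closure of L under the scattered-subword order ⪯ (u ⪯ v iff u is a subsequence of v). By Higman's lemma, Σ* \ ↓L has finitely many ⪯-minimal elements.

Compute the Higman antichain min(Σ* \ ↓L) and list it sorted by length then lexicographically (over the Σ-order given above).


|Q|=18, |F|=2, |δ|=32 (8 ε).
min D↑ (3 st, q0=0, F={2}): 0:r→1,v→1 1:r→2,v→2 2:r→2,v→2.
'rr': run [11, 10, 5] end={s1,s16,s17,s2,s7} — reject; 2/2 del acc.
'rv': N↓-sim [11, 10, 8] end={s1,s13,s14,s16,s17,s2,s3,s7} — reject; 2/2 deletions ∈↓L.
'vr': N↓-sim [11, 10, 5] end={s1,s16,s17,s2,s7} — reject; 2/2 deletions ∈↓L.
'vv': run [11, 10, 8] end={s1,s13,s14,s16,s17,s2,s3,s7} ∉↓L; 2/2 single-dels accept.
4 words, ⪯-incomp.

A = [rr, rv, vr, vv].


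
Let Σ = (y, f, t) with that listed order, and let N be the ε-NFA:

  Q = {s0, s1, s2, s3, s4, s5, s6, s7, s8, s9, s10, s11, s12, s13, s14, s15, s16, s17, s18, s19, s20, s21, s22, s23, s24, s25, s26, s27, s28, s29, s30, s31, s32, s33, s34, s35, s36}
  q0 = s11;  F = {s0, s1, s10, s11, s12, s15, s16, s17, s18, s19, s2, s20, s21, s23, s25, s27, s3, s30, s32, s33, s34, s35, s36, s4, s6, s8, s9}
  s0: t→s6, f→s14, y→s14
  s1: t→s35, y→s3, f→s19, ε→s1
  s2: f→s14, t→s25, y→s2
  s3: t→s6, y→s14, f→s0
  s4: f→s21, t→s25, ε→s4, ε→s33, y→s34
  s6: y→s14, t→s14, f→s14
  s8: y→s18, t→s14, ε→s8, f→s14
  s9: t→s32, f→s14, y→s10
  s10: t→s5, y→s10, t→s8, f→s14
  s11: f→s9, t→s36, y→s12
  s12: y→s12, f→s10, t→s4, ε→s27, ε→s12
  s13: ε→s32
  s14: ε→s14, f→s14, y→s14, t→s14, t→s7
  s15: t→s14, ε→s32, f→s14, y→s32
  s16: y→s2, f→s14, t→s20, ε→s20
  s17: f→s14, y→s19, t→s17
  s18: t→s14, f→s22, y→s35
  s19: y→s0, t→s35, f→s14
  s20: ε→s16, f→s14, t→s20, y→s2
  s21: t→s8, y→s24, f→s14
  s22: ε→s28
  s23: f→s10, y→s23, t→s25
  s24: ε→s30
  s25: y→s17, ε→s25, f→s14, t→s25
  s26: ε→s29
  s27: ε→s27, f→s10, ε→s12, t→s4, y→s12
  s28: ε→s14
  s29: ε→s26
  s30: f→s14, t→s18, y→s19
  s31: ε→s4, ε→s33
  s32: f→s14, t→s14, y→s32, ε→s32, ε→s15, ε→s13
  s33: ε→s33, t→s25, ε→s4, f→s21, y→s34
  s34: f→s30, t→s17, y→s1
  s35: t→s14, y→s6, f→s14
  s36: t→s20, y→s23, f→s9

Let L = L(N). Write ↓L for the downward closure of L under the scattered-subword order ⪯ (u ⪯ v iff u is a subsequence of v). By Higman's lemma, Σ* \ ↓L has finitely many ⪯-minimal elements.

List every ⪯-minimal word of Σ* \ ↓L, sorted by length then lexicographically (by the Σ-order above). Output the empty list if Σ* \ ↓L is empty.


min(Σ*\↓L) = [ff, ftt, ttf, ytyyyy, ytyytt].

|Q|=37, |F|=27, |δ|=112 (26 ε).
min D↑ (24 st, q0=0, F={6}): 0:y→1,f→2,t→3 1:y→1,f→4,t→5 2:y→4,f→6,t→7 3:y→8,f→2,t→9 4:y→4,f→6,t→10 5:y→11,f→12,t→13 6:y→6,f→6,t→6 7:y→7,f→6,t→6 8:y→8,f→4,t→13 9:y→14,f→6,t→9 10:y→15,f→6,t→6 11:y→16,f→17,t→18 12:y→17,f→6,t→10 13:y→18,f→6,t→13 14:y→14,f→6,t→13 15:y→19,f→6,t→6 16:y→20,f→21,t→19 17:y→21,f→6,t→15 18:y→21,f→6,t→18 19:y→22,f→6,t→6 20:y→6,f→23,t→22 21:y→23,f→6,t→19 22:y→6,f→6,t→6 23:y→6,f→6,t→22.
'ff': |S_i|=[34, 19, 4] end={s14,s22,s28,s7} rej; 2/2 del acc.
'ftt': |S_i|=[34, 19, 12, 2] end={s14,s7} rej; 3/3 single-dels accept.
'ttf': run [34, 31, 19, 4] end={s14,s22,s28,s7} ∉↓L; 3/3 single-dels accept.
'ytyyyy': run [34, 29, 21, 15, 8, 5, 2] end={s14,s7} ∉↓L; 6/6 deletions ∈↓L.
'ytyytt': |S_i|=[34, 29, 21, 15, 8, 4, 2] end={s14,s7} ∉↓L; 6/6 deletions ∈↓L.
5 obstructions.


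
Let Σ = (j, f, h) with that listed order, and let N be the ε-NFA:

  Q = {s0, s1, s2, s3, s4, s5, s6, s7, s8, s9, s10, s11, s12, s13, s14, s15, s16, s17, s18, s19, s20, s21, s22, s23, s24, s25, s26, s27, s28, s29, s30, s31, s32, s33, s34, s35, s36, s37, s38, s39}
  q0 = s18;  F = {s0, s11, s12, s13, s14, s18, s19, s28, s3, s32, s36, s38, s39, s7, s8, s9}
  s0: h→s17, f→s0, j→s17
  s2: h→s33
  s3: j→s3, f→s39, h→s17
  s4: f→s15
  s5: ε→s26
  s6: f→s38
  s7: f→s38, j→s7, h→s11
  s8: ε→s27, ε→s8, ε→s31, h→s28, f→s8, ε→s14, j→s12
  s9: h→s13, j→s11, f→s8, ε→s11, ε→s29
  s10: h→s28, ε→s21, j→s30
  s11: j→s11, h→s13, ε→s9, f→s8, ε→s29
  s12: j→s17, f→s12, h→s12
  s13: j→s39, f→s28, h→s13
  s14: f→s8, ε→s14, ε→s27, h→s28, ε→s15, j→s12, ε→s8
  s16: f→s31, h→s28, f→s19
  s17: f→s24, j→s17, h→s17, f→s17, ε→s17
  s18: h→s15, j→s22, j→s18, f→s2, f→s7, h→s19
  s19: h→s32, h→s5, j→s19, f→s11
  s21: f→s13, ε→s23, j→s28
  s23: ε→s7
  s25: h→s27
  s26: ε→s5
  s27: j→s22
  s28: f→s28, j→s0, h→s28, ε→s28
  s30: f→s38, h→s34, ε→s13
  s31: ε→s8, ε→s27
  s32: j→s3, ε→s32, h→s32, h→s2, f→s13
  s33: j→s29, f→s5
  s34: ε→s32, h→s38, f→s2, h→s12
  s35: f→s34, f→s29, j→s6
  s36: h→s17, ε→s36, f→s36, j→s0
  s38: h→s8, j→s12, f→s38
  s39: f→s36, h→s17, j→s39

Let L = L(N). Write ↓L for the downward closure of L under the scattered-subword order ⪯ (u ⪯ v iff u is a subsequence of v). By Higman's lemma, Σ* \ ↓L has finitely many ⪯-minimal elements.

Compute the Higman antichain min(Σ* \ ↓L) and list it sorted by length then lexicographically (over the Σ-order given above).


|Q|=40, |F|=16, |δ|=104 (25 ε).
min D↑ (15 st, q0=0, F={10}): 0:j→0,f→1,h→2 1:j→1,f→3,h→4 2:j→2,f→4,h→5 3:j→6,f→3,h→7 4:j→4,f→7,h→8 5:j→9,f→8,h→5 6:j→10,f→6,h→6 7:j→6,f→7,h→11 8:j→12,f→11,h→8 9:j→9,f→12,h→10 10:j→10,f→10,h→10 11:j→13,f→11,h→11 12:j→12,f→14,h→10 13:j→10,f→13,h→10 14:j→13,f→14,h→10 [Hopcroft].
'ffjj': |S_i|=[27, 23, 15, 5, 2] end={s17,s24} rej; 4/4 single-dels accept.
'hhjh': |S_i|=[27, 24, 15, 7, 2] end={s17,s24} rej; 4/4 deletions ∈↓L.
2 minimals (antichain).

min(Σ*\↓L) = [ffjj, hhjh].


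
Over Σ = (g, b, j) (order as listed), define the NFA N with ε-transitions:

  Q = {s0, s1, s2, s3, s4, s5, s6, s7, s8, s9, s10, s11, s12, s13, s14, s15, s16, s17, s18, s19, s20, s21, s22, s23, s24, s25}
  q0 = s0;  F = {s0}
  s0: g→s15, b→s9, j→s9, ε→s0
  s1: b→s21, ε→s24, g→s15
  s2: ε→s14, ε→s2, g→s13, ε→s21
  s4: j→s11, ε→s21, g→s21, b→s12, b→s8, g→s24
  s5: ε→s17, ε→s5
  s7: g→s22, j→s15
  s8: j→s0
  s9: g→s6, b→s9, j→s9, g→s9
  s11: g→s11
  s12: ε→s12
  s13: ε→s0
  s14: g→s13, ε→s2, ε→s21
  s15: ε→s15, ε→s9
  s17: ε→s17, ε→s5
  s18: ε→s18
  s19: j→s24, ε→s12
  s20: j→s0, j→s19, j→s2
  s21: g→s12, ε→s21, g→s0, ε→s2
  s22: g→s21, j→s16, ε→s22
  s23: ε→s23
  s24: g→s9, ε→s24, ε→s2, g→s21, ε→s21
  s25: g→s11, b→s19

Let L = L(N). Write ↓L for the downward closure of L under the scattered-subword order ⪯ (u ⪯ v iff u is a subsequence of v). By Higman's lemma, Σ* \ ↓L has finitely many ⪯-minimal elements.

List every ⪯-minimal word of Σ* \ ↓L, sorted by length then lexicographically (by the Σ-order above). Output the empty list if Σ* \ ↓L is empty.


|Q|=26, |F|=1, |δ|=57 (25 ε).
min D↑ (2 st, q0=0, F={1}): 0:g→1,b→1,j→1 1:g→1,b→1,j→1.
'g': N↓-sim [4, 3] end={s15,s6,s9} rej; 1/1 del acc.
'b': run [4, 2] end={s6,s9} rej; 1/1 single-dels accept.
'j': run [4, 2] end={s6,s9} ∉↓L; 1/1 deletions ∈↓L.
3 obstructions.

min(Σ*\↓L) = [g, b, j].


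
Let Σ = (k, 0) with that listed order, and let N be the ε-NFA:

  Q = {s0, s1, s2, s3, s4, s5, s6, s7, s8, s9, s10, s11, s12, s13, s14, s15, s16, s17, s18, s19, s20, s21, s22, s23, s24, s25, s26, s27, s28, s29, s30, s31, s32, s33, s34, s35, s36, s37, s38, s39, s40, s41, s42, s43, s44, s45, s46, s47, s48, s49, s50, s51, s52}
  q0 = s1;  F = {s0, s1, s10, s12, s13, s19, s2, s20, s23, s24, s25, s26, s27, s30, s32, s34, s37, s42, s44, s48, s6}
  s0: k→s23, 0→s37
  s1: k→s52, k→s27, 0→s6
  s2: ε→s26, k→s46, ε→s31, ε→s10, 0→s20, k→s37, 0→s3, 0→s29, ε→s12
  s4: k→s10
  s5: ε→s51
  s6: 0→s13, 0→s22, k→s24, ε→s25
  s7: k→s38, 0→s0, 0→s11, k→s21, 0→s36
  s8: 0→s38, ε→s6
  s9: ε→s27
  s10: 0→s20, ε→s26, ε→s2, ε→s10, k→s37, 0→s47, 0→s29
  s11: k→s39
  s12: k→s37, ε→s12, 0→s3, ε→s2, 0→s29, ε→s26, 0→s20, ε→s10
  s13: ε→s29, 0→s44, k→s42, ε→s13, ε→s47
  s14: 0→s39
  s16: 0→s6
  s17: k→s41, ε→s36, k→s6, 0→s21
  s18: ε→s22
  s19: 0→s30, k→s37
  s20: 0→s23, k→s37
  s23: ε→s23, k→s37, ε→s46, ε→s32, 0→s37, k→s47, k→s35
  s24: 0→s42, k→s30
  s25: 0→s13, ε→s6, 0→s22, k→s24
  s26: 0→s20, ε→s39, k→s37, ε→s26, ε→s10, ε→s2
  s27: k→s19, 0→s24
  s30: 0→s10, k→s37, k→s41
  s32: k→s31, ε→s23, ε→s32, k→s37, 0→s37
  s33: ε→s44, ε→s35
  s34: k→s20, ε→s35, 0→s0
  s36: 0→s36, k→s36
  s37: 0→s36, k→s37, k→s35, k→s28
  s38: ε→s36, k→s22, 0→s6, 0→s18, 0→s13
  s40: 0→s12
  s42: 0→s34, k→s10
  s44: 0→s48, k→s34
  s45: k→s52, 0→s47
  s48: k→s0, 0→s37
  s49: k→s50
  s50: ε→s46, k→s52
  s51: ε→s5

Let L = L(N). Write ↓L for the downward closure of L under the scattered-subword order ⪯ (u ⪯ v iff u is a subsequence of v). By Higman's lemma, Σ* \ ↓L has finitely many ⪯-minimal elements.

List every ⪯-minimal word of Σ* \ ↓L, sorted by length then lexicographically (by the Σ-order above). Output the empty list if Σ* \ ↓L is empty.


A = [kkk0, 000000].

|Q|=53, |F|=21, |δ|=118 (36 ε).
min D↑ (17 st, q0=0, F={10}): 0:k→1,0→2 1:k→3,0→4 2:k→4,0→5 3:k→6,0→7 4:k→7,0→8 5:k→8,0→9 6:k→6,0→10 7:k→6,0→11 8:k→11,0→12 9:k→12,0→13 10:k→10,0→10 11:k→6,0→14 12:k→14,0→15 13:k→15,0→6 14:k→6,0→16 15:k→16,0→6 16:k→6,0→6 [Hopcroft].
'kkk0': run [33, 26, 20, 8, 1] end={s36} — reject; 4/4 deletions ∈↓L.
'000000': run [33, 29, 24, 16, 11, 4, 1] end={s36} — reject; 6/6 single-dels accept.
2 words, ⪯-incomp.
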